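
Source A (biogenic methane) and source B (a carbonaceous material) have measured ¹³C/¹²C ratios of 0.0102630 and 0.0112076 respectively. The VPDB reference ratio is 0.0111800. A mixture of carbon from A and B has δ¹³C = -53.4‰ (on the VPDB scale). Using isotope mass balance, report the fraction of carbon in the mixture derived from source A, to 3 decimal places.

0.661

δ_A = (0.0102630/0.0111800 − 1)×1000 = (0.917979 − 1)×1000 = -82.021‰
δ_B = (0.0112076/0.0111800 − 1)×1000 = (1.002469 − 1)×1000 = 2.469‰
f_A = (δ_mix − δ_B)/(δ_A − δ_B) = (-53.4 − (2.469))/(-82.021 − (2.469))
f_A = -55.869 / -84.490 = 0.6612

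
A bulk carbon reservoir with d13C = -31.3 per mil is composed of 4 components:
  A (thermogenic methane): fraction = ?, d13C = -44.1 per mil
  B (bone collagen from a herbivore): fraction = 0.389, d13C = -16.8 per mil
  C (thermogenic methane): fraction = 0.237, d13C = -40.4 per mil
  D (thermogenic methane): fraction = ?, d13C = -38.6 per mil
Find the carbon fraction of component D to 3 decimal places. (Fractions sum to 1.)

Let f_D and f_A be the unknown fractions; fractions sum to 1 so f_D + f_A = 0.374.
Mass balance: Σ fᵢ·δᵢ = δ_bulk ⇒ f_D·(-38.6) + f_A·(-44.1) = -31.3 − (-16.110) = -15.190
Substitute f_A = 0.374 − f_D:
f_D·(-38.6 − -44.1) = -15.190 − 0.374×(-44.1) = 1.303
f_D = 1.303 / 5.5 = 0.2370

0.237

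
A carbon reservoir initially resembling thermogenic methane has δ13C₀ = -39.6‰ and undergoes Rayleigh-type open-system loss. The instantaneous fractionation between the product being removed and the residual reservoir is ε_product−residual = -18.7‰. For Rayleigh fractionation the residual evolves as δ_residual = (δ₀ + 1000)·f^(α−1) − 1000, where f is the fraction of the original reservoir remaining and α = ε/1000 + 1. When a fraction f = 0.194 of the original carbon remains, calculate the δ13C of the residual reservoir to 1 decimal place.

-9.7‰

Rayleigh residual: δ_res = (δ₀ + 1000)·f^(α−1) − 1000
α = ε/1000 + 1 = 0.98130, so α − 1 = -0.01870
f^(α−1) = 0.194^(-0.01870) = 1.031141
δ_res = (-39.6 + 1000) × 1.031141 − 1000 = 990.308 − 1000 = -9.69‰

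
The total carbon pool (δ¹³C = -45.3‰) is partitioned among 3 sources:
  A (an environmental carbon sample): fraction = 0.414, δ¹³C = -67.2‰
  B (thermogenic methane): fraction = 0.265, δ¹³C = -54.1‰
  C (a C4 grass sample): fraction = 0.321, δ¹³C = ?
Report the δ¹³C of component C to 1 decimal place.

Isotope mass balance: δ_bulk = Σ fᵢ·δᵢ.
-45.3 = 0.414×(-67.2) + 0.265×(-54.1) + 0.321×δ_C
0.321·δ_C = -45.3 − (-42.157) = -3.143
δ_C = -3.143 / 0.321 = -9.79‰

-9.8‰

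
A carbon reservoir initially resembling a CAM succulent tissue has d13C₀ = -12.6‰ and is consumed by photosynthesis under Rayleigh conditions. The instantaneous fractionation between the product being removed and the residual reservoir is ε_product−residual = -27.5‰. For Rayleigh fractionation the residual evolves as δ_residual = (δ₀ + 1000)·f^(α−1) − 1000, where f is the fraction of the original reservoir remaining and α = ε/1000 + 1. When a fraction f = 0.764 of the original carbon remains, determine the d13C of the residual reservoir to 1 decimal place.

-5.3‰

Rayleigh residual: δ_res = (δ₀ + 1000)·f^(α−1) − 1000
α = ε/1000 + 1 = 0.97250, so α − 1 = -0.02750
f^(α−1) = 0.764^(-0.02750) = 1.007430
δ_res = (-12.6 + 1000) × 1.007430 − 1000 = 994.737 − 1000 = -5.26‰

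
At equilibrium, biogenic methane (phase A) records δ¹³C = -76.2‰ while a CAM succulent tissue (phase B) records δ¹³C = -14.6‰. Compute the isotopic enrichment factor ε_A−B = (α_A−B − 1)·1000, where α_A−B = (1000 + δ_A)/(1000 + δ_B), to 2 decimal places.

-62.51‰

α_A−B = (1000 + -76.2) / (1000 + -14.6) = 923.8 / 985.4 = 0.937487
ε_A−B = (0.937487 − 1) × 1000 = -62.513‰
(The approximation ε ≈ δ_A − δ_B would give -61.6‰.)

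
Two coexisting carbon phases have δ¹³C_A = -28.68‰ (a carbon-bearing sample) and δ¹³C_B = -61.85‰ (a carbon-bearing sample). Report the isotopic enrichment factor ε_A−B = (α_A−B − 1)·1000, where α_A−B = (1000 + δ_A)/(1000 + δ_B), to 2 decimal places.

35.36‰

α_A−B = (1000 + -28.68) / (1000 + -61.85) = 971.32 / 938.15 = 1.035357
ε_A−B = (1.035357 − 1) × 1000 = 35.357‰
(The approximation ε ≈ δ_A − δ_B would give 33.17‰.)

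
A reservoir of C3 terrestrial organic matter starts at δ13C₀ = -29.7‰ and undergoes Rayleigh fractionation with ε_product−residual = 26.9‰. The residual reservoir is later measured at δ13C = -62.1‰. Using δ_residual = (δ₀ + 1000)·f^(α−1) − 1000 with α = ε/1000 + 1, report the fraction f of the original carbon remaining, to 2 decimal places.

0.28

α − 1 = ε/1000 = 0.0269
(δ_res + 1000)/(δ₀ + 1000) = (-62.1 + 1000)/(-29.7 + 1000) = 937.9/970.3 = 0.966608
f = 0.966608^(1/0.0269) = exp(ln(0.966608)/0.0269) = exp(-0.03396/0.0269)
f = exp(-1.2625) = 0.2829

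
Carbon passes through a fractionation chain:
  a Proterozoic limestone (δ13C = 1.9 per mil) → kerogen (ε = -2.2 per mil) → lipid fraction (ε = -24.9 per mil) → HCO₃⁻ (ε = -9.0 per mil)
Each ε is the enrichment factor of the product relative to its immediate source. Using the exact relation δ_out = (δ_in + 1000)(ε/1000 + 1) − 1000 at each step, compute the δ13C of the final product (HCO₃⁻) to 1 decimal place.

-34.0 per mil

step 1: δ = (1.90 + 1000)·(-2.2/1000 + 1) − 1000 = -0.30 per mil
step 2: δ = (-0.30 + 1000)·(-24.9/1000 + 1) − 1000 = -25.20 per mil
step 3: δ = (-25.20 + 1000)·(-9.0/1000 + 1) − 1000 = -33.97 per mil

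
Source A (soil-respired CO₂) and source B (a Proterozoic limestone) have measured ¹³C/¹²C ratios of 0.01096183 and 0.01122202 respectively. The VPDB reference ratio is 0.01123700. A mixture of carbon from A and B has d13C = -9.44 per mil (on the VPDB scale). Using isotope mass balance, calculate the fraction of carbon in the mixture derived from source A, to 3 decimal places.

0.350

δ_A = (0.01096183/0.01123700 − 1)×1000 = (0.975512 − 1)×1000 = -24.488 per mil
δ_B = (0.01122202/0.01123700 − 1)×1000 = (0.998667 − 1)×1000 = -1.333 per mil
f_A = (δ_mix − δ_B)/(δ_A − δ_B) = (-9.44 − (-1.333))/(-24.488 − (-1.333))
f_A = -8.107 / -23.155 = 0.3501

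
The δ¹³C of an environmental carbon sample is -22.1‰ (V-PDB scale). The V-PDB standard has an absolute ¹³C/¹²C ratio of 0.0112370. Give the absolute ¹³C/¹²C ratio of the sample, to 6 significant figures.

0.0109887

R_sample = R_standard × (δ¹³C/1000 + 1)
R_sample = 0.0112370 × (-22.1/1000 + 1) = 0.0112370 × 0.977900
R_sample = 0.0109887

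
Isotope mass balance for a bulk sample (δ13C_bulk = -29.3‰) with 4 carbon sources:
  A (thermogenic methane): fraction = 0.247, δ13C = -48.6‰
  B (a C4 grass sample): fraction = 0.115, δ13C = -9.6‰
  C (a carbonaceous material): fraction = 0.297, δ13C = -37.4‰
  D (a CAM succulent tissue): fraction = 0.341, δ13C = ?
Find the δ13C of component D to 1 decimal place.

-14.9‰

Isotope mass balance: δ_bulk = Σ fᵢ·δᵢ.
-29.3 = 0.247×(-48.6) + 0.115×(-9.6) + 0.297×(-37.4) + 0.341×δ_D
0.341·δ_D = -29.3 − (-24.216) = -5.084
δ_D = -5.084 / 0.341 = -14.91‰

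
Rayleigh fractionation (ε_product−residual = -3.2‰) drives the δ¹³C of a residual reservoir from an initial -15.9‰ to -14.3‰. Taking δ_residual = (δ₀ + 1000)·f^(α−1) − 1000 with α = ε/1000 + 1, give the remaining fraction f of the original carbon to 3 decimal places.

α − 1 = ε/1000 = -0.0032
(δ_res + 1000)/(δ₀ + 1000) = (-14.3 + 1000)/(-15.9 + 1000) = 985.7/984.1 = 1.001626
f = 1.001626^(1/-0.0032) = exp(ln(1.001626)/-0.0032) = exp(0.00162/-0.0032)
f = exp(-0.5077) = 0.6019

0.602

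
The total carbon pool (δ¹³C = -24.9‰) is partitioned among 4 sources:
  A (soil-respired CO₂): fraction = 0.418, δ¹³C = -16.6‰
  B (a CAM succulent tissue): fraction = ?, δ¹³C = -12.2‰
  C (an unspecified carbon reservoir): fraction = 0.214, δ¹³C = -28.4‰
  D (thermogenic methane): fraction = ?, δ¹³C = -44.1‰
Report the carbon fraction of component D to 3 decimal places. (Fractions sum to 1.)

0.232

Let f_D and f_B be the unknown fractions; fractions sum to 1 so f_D + f_B = 0.368.
Mass balance: Σ fᵢ·δᵢ = δ_bulk ⇒ f_D·(-44.1) + f_B·(-12.2) = -24.9 − (-13.016) = -11.884
Substitute f_B = 0.368 − f_D:
f_D·(-44.1 − -12.2) = -11.884 − 0.368×(-12.2) = -7.394
f_D = -7.394 / -31.9 = 0.2318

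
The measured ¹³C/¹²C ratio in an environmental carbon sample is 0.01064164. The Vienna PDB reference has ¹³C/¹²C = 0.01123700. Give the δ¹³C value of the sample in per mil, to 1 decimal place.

-53.0 per mil

δ¹³C = (R_sample / R_standard − 1) × 1000
R_sample / R_standard = 0.01064164 / 0.01123700 = 0.947018
δ¹³C = (0.947018 − 1) × 1000 = -52.98 per mil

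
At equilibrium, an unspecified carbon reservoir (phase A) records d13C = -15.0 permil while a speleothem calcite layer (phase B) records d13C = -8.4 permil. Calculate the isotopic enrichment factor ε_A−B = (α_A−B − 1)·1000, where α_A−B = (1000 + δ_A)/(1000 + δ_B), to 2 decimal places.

α_A−B = (1000 + -15.0) / (1000 + -8.4) = 985.0 / 991.6 = 0.993344
ε_A−B = (0.993344 − 1) × 1000 = -6.656 permil
(The approximation ε ≈ δ_A − δ_B would give -6.6 permil.)

-6.66 permil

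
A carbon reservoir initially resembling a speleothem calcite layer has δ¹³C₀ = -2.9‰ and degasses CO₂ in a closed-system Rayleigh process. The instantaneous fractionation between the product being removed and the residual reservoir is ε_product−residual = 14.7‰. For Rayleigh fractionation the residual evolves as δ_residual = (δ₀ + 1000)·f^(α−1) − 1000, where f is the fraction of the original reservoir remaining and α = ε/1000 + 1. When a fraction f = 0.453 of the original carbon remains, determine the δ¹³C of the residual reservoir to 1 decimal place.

-14.4‰

Rayleigh residual: δ_res = (δ₀ + 1000)·f^(α−1) − 1000
α = ε/1000 + 1 = 1.01470, so α − 1 = 0.01470
f^(α−1) = 0.453^(0.01470) = 0.988427
δ_res = (-2.9 + 1000) × 0.988427 − 1000 = 985.561 − 1000 = -14.44‰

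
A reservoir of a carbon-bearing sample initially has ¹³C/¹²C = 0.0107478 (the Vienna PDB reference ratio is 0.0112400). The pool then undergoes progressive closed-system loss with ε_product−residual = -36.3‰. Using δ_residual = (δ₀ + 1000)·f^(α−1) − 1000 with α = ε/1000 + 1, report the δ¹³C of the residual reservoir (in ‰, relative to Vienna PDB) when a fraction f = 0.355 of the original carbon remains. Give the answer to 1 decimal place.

δ₀ = (0.0107478/0.0112400 − 1)×1000 = (0.956210 − 1)×1000 = -43.790‰
α − 1 = ε/1000 = -0.0363
f^(α−1) = 0.355^(-0.0363) = 1.038309
δ_res = (-43.790 + 1000) × 1.038309 − 1000 = 992.842 − 1000 = -7.16‰

-7.2‰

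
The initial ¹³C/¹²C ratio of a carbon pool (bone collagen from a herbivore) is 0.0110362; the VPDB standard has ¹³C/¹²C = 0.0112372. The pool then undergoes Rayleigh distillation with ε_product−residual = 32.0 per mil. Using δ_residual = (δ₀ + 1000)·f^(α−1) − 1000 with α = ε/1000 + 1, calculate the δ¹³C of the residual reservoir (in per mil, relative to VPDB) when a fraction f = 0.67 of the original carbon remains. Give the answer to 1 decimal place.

δ₀ = (0.0110362/0.0112372 − 1)×1000 = (0.982113 − 1)×1000 = -17.887 per mil
α − 1 = ε/1000 = 0.0320
f^(α−1) = 0.67^(0.0320) = 0.987266
δ_res = (-17.887 + 1000) × 0.987266 − 1000 = 969.607 − 1000 = -30.39 per mil

-30.4 per mil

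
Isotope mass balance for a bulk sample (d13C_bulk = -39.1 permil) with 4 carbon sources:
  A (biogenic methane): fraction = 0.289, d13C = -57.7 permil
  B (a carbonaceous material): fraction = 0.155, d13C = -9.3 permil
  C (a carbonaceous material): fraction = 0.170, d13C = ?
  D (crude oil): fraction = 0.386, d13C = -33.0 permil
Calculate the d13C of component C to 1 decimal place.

-48.5 permil

Isotope mass balance: δ_bulk = Σ fᵢ·δᵢ.
-39.1 = 0.289×(-57.7) + 0.155×(-9.3) + 0.170×δ_C + 0.386×(-33.0)
0.170·δ_C = -39.1 − (-30.855) = -8.245
δ_C = -8.245 / 0.170 = -48.50 permil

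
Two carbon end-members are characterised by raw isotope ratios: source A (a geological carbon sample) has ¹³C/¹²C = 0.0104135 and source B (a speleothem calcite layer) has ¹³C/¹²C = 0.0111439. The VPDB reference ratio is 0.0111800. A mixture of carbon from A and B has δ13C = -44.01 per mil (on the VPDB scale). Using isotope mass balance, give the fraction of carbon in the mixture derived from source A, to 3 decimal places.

δ_A = (0.0104135/0.0111800 − 1)×1000 = (0.931440 − 1)×1000 = -68.560 per mil
δ_B = (0.0111439/0.0111800 − 1)×1000 = (0.996771 − 1)×1000 = -3.229 per mil
f_A = (δ_mix − δ_B)/(δ_A − δ_B) = (-44.01 − (-3.229))/(-68.560 − (-3.229))
f_A = -40.781 / -65.331 = 0.6242

0.624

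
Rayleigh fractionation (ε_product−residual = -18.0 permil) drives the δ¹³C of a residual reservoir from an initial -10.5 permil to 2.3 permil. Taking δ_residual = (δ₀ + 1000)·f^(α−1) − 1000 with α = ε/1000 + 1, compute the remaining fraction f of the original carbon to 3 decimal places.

0.490

α − 1 = ε/1000 = -0.0180
(δ_res + 1000)/(δ₀ + 1000) = (2.3 + 1000)/(-10.5 + 1000) = 1002.3/989.5 = 1.012936
f = 1.012936^(1/-0.0180) = exp(ln(1.012936)/-0.0180) = exp(0.01285/-0.0180)
f = exp(-0.7140) = 0.4897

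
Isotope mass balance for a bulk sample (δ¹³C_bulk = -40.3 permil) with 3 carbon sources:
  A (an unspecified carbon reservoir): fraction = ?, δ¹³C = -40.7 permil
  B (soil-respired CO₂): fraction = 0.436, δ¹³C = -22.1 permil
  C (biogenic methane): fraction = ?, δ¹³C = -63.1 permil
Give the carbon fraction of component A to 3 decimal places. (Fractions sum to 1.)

Let f_A and f_C be the unknown fractions; fractions sum to 1 so f_A + f_C = 0.564.
Mass balance: Σ fᵢ·δᵢ = δ_bulk ⇒ f_A·(-40.7) + f_C·(-63.1) = -40.3 − (-9.636) = -30.664
Substitute f_C = 0.564 − f_A:
f_A·(-40.7 − -63.1) = -30.664 − 0.564×(-63.1) = 4.924
f_A = 4.924 / 22.4 = 0.2198

0.220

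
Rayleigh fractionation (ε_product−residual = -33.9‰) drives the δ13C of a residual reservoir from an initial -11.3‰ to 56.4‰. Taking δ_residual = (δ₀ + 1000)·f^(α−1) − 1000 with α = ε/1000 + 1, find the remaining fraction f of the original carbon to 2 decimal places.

α − 1 = ε/1000 = -0.0339
(δ_res + 1000)/(δ₀ + 1000) = (56.4 + 1000)/(-11.3 + 1000) = 1056.4/988.7 = 1.068474
f = 1.068474^(1/-0.0339) = exp(ln(1.068474)/-0.0339) = exp(0.06623/-0.0339)
f = exp(-1.9537) = 0.1417

0.14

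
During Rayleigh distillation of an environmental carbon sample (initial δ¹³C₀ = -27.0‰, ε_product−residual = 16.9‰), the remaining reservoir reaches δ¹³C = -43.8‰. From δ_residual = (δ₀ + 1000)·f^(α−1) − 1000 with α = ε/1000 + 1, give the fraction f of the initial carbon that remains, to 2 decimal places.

α − 1 = ε/1000 = 0.0169
(δ_res + 1000)/(δ₀ + 1000) = (-43.8 + 1000)/(-27.0 + 1000) = 956.2/973.0 = 0.982734
f = 0.982734^(1/0.0169) = exp(ln(0.982734)/0.0169) = exp(-0.01742/0.0169)
f = exp(-1.0306) = 0.3568

0.36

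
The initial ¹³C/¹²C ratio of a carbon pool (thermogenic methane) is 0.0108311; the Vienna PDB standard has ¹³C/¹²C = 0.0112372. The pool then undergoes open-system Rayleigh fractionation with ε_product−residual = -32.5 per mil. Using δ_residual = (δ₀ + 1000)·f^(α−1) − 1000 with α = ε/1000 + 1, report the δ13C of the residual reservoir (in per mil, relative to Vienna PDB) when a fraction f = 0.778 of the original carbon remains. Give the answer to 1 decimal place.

-28.2 per mil

δ₀ = (0.0108311/0.0112372 − 1)×1000 = (0.963861 − 1)×1000 = -36.139 per mil
α − 1 = ε/1000 = -0.0325
f^(α−1) = 0.778^(-0.0325) = 1.008192
δ_res = (-36.139 + 1000) × 1.008192 − 1000 = 971.757 − 1000 = -28.24 per mil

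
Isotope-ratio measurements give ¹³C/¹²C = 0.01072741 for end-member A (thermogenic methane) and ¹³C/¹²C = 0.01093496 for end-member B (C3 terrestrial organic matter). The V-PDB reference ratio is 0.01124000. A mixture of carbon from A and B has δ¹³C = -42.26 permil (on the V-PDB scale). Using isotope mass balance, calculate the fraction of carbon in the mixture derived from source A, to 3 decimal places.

0.819

δ_A = (0.01072741/0.01124000 − 1)×1000 = (0.954396 − 1)×1000 = -45.604 permil
δ_B = (0.01093496/0.01124000 − 1)×1000 = (0.972861 − 1)×1000 = -27.139 permil
f_A = (δ_mix − δ_B)/(δ_A − δ_B) = (-42.26 − (-27.139))/(-45.604 − (-27.139))
f_A = -15.121 / -18.465 = 0.8189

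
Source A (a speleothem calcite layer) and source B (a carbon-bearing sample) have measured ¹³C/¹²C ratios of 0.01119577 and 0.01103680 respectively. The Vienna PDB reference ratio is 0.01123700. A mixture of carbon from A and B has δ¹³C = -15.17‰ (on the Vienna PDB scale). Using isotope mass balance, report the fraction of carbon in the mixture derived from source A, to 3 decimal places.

0.187

δ_A = (0.01119577/0.01123700 − 1)×1000 = (0.996331 − 1)×1000 = -3.669‰
δ_B = (0.01103680/0.01123700 − 1)×1000 = (0.982184 − 1)×1000 = -17.816‰
f_A = (δ_mix − δ_B)/(δ_A − δ_B) = (-15.17 − (-17.816))/(-3.669 − (-17.816))
f_A = 2.646 / 14.147 = 0.1870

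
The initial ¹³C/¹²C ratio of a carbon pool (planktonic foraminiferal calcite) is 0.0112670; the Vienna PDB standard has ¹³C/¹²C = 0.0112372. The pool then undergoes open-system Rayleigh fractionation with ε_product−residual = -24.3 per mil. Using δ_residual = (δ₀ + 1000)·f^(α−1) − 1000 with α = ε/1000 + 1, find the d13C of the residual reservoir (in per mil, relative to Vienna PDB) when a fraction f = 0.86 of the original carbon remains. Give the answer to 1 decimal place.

δ₀ = (0.0112670/0.0112372 − 1)×1000 = (1.002652 − 1)×1000 = 2.652 per mil
α − 1 = ε/1000 = -0.0243
f^(α−1) = 0.86^(-0.0243) = 1.003672
δ_res = (2.652 + 1000) × 1.003672 − 1000 = 1006.333 − 1000 = 6.33 per mil

6.3 per mil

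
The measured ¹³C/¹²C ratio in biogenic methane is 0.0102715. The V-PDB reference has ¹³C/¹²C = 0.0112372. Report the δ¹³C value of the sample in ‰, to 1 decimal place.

-85.9‰

δ¹³C = (R_sample / R_standard − 1) × 1000
R_sample / R_standard = 0.0102715 / 0.0112372 = 0.914062
δ¹³C = (0.914062 − 1) × 1000 = -85.94‰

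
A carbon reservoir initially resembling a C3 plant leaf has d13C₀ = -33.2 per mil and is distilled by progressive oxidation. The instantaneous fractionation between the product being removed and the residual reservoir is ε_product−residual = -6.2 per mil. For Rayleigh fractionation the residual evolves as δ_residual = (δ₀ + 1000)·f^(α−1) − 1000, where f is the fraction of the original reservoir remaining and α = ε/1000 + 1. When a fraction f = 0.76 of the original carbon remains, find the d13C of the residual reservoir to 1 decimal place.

-31.6 per mil

Rayleigh residual: δ_res = (δ₀ + 1000)·f^(α−1) − 1000
α = ε/1000 + 1 = 0.99380, so α − 1 = -0.00620
f^(α−1) = 0.76^(-0.00620) = 1.001703
δ_res = (-33.2 + 1000) × 1.001703 − 1000 = 968.446 − 1000 = -31.55 per mil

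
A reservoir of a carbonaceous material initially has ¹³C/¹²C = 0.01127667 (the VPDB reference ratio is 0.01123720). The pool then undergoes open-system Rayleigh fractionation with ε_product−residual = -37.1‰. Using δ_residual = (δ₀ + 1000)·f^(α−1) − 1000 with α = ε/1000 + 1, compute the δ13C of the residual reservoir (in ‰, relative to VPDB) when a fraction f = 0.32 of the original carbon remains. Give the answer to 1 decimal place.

δ₀ = (0.01127667/0.01123720 − 1)×1000 = (1.003512 − 1)×1000 = 3.512‰
α − 1 = ε/1000 = -0.0371
f^(α−1) = 0.32^(-0.0371) = 1.043179
δ_res = (3.512 + 1000) × 1.043179 − 1000 = 1046.843 − 1000 = 46.84‰

46.8‰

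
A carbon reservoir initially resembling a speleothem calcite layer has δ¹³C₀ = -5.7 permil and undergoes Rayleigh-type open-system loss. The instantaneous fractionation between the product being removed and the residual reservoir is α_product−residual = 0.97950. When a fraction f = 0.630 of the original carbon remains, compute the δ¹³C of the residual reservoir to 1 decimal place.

Rayleigh residual: δ_res = (δ₀ + 1000)·f^(α−1) − 1000
α − 1 = -0.02050
f^(α−1) = 0.630^(-0.02050) = 1.009517
δ_res = (-5.7 + 1000) × 1.009517 − 1000 = 1003.762 − 1000 = 3.76 permil

3.8 permil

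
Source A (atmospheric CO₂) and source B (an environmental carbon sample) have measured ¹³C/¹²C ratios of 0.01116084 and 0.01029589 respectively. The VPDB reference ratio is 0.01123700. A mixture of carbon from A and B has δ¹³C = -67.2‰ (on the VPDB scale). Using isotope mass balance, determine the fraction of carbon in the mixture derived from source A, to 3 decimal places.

δ_A = (0.01116084/0.01123700 − 1)×1000 = (0.993222 − 1)×1000 = -6.778‰
δ_B = (0.01029589/0.01123700 − 1)×1000 = (0.916249 − 1)×1000 = -83.751‰
f_A = (δ_mix − δ_B)/(δ_A − δ_B) = (-67.2 − (-83.751))/(-6.778 − (-83.751))
f_A = 16.551 / 76.973 = 0.2150

0.215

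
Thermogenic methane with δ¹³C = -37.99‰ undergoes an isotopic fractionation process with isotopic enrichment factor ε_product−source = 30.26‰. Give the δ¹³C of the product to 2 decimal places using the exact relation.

To first order, δ_product ≈ δ_source + ε = -7.73‰.
Exactly, δ_product = (δ_source + 1000)·(ε/1000 + 1) − 1000.
δ_product = (-37.99 + 1000) × (30.26/1000 + 1) − 1000
δ_product = -8.880‰

-8.88‰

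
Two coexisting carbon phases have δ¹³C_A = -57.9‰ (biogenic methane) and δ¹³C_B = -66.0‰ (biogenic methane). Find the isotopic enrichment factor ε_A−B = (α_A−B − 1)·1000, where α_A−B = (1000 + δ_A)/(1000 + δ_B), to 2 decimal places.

α_A−B = (1000 + -57.9) / (1000 + -66.0) = 942.1 / 934.0 = 1.008672
ε_A−B = (1.008672 − 1) × 1000 = 8.672‰
(The approximation ε ≈ δ_A − δ_B would give 8.1‰.)

8.67‰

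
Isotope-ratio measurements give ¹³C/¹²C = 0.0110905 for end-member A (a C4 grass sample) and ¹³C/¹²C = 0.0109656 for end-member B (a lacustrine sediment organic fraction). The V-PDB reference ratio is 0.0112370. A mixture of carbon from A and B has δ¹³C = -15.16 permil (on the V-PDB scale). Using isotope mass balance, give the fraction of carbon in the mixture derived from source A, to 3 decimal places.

0.809

δ_A = (0.0110905/0.0112370 − 1)×1000 = (0.986963 − 1)×1000 = -13.037 permil
δ_B = (0.0109656/0.0112370 − 1)×1000 = (0.975848 − 1)×1000 = -24.152 permil
f_A = (δ_mix − δ_B)/(δ_A − δ_B) = (-15.16 − (-24.152))/(-13.037 − (-24.152))
f_A = 8.992 / 11.115 = 0.8090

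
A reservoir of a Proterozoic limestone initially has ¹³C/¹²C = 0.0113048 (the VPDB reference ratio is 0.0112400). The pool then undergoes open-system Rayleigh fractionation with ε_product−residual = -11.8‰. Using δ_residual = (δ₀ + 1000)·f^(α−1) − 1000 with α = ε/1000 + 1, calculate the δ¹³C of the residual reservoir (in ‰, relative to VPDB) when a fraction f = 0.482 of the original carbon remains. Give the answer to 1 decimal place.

14.5‰

δ₀ = (0.0113048/0.0112400 − 1)×1000 = (1.005765 − 1)×1000 = 5.765‰
α − 1 = ε/1000 = -0.0118
f^(α−1) = 0.482^(-0.0118) = 1.008649
δ_res = (5.765 + 1000) × 1.008649 − 1000 = 1014.464 − 1000 = 14.46‰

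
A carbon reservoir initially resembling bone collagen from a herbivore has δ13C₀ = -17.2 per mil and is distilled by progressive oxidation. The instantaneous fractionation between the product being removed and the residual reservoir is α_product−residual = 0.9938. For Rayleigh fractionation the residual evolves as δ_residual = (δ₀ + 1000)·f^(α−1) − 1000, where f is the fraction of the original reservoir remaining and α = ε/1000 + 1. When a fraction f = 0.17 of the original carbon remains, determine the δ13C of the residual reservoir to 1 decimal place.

-6.3 per mil

Rayleigh residual: δ_res = (δ₀ + 1000)·f^(α−1) − 1000
α − 1 = -0.00620
f^(α−1) = 0.17^(-0.00620) = 1.011047
δ_res = (-17.2 + 1000) × 1.011047 − 1000 = 993.657 − 1000 = -6.34 per mil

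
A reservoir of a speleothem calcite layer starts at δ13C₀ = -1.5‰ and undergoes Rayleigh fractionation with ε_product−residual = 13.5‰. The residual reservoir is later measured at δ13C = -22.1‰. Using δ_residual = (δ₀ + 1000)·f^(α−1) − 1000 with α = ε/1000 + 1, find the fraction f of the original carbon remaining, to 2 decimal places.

0.21

α − 1 = ε/1000 = 0.0135
(δ_res + 1000)/(δ₀ + 1000) = (-22.1 + 1000)/(-1.5 + 1000) = 977.9/998.5 = 0.979369
f = 0.979369^(1/0.0135) = exp(ln(0.979369)/0.0135) = exp(-0.02085/0.0135)
f = exp(-1.5442) = 0.2135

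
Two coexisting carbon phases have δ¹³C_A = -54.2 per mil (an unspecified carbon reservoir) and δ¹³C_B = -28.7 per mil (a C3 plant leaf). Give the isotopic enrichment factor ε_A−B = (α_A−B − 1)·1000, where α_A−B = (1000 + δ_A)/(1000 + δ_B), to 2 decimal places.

-26.25 per mil

α_A−B = (1000 + -54.2) / (1000 + -28.7) = 945.8 / 971.3 = 0.973747
ε_A−B = (0.973747 − 1) × 1000 = -26.253 per mil
(The approximation ε ≈ δ_A − δ_B would give -25.5 per mil.)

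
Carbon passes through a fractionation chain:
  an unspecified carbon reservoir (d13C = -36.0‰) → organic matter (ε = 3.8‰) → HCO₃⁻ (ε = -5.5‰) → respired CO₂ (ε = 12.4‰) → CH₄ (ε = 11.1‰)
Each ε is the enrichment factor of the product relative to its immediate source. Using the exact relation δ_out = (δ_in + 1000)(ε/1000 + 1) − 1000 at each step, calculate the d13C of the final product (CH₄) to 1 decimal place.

-14.9‰

step 1: δ = (-36.00 + 1000)·(3.8/1000 + 1) − 1000 = -32.34‰
step 2: δ = (-32.34 + 1000)·(-5.5/1000 + 1) − 1000 = -37.66‰
step 3: δ = (-37.66 + 1000)·(12.4/1000 + 1) − 1000 = -25.73‰
step 4: δ = (-25.73 + 1000)·(11.1/1000 + 1) − 1000 = -14.91‰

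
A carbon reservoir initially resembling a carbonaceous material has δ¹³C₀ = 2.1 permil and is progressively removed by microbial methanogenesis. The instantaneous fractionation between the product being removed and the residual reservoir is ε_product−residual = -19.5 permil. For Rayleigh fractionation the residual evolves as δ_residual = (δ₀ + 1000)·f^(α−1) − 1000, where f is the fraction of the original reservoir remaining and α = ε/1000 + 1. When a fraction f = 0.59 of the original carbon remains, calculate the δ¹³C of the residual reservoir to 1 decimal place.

Rayleigh residual: δ_res = (δ₀ + 1000)·f^(α−1) − 1000
α = ε/1000 + 1 = 0.98050, so α − 1 = -0.01950
f^(α−1) = 0.59^(-0.01950) = 1.010342
δ_res = (2.1 + 1000) × 1.010342 − 1000 = 1012.464 − 1000 = 12.46 permil

12.5 permil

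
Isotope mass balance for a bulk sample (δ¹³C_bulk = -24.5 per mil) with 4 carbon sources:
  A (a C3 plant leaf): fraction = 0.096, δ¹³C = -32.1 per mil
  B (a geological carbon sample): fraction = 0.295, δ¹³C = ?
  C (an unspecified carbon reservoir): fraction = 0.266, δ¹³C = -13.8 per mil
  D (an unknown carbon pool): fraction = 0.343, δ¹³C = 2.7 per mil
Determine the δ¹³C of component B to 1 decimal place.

-63.3 per mil

Isotope mass balance: δ_bulk = Σ fᵢ·δᵢ.
-24.5 = 0.096×(-32.1) + 0.295×δ_B + 0.266×(-13.8) + 0.343×(2.7)
0.295·δ_B = -24.5 − (-5.826) = -18.674
δ_B = -18.674 / 0.295 = -63.30 per mil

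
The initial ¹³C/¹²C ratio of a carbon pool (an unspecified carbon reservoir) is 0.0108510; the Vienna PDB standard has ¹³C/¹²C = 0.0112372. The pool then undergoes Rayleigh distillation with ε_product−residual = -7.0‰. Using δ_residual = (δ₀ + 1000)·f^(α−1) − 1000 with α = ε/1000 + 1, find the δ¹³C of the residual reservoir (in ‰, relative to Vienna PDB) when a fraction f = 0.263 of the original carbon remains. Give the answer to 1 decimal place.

δ₀ = (0.0108510/0.0112372 − 1)×1000 = (0.965632 − 1)×1000 = -34.368‰
α − 1 = ε/1000 = -0.0070
f^(α−1) = 0.263^(-0.0070) = 1.009393
δ_res = (-34.368 + 1000) × 1.009393 − 1000 = 974.702 − 1000 = -25.30‰

-25.3‰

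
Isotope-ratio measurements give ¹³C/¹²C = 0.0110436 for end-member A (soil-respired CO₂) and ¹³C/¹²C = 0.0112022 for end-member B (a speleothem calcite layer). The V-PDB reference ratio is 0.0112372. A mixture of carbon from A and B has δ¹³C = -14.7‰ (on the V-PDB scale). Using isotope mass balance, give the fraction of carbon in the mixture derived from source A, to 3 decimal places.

δ_A = (0.0110436/0.0112372 − 1)×1000 = (0.982772 − 1)×1000 = -17.228‰
δ_B = (0.0112022/0.0112372 − 1)×1000 = (0.996885 − 1)×1000 = -3.115‰
f_A = (δ_mix − δ_B)/(δ_A − δ_B) = (-14.7 − (-3.115))/(-17.228 − (-3.115))
f_A = -11.585 / -14.114 = 0.8209

0.821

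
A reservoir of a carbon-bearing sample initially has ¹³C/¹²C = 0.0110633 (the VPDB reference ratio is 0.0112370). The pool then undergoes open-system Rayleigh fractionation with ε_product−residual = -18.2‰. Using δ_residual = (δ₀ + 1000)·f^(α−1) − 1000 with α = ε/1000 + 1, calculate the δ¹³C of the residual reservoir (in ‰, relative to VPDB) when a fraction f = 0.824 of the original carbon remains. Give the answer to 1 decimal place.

-12.0‰

δ₀ = (0.0110633/0.0112370 − 1)×1000 = (0.984542 − 1)×1000 = -15.458‰
α − 1 = ε/1000 = -0.0182
f^(α−1) = 0.824^(-0.0182) = 1.003529
δ_res = (-15.458 + 1000) × 1.003529 − 1000 = 988.017 − 1000 = -11.98‰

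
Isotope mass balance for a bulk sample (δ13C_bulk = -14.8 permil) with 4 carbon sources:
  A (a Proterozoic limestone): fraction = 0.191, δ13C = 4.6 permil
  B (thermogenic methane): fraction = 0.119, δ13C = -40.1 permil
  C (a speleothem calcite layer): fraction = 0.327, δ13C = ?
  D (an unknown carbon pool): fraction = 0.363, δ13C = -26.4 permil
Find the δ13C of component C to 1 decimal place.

-4.0 permil

Isotope mass balance: δ_bulk = Σ fᵢ·δᵢ.
-14.8 = 0.191×(4.6) + 0.119×(-40.1) + 0.327×δ_C + 0.363×(-26.4)
0.327·δ_C = -14.8 − (-13.476) = -1.324
δ_C = -1.324 / 0.327 = -4.05 permil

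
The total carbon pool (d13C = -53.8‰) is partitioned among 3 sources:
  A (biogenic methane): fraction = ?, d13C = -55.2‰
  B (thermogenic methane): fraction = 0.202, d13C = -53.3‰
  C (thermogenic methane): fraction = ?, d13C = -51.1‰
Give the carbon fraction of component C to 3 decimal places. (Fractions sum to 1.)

0.248

Let f_C and f_A be the unknown fractions; fractions sum to 1 so f_C + f_A = 0.798.
Mass balance: Σ fᵢ·δᵢ = δ_bulk ⇒ f_C·(-51.1) + f_A·(-55.2) = -53.8 − (-10.767) = -43.033
Substitute f_A = 0.798 − f_C:
f_C·(-51.1 − -55.2) = -43.033 − 0.798×(-55.2) = 1.016
f_C = 1.016 / 4.1 = 0.2479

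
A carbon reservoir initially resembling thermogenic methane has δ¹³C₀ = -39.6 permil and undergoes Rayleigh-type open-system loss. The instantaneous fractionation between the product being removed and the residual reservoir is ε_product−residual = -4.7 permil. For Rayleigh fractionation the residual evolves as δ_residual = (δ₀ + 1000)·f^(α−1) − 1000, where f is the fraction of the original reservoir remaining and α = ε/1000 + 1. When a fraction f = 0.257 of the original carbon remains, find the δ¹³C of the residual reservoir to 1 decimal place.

-33.4 permil

Rayleigh residual: δ_res = (δ₀ + 1000)·f^(α−1) − 1000
α = ε/1000 + 1 = 0.99530, so α − 1 = -0.00470
f^(α−1) = 0.257^(-0.00470) = 1.006406
δ_res = (-39.6 + 1000) × 1.006406 − 1000 = 966.553 − 1000 = -33.45 permil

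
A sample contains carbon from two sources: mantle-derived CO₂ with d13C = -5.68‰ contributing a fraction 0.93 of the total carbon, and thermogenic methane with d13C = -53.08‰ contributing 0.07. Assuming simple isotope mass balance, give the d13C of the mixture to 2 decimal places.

δ_mix = f_A·δ_A + f_B·δ_B
δ_mix = 0.93 × (-5.68) + 0.07 × (-53.08)
δ_mix = -5.282 + -3.716 = -8.998‰

-9.00‰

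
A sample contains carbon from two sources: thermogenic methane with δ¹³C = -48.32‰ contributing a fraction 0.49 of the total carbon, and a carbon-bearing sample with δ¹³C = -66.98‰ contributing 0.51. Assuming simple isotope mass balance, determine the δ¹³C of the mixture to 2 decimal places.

δ_mix = f_A·δ_A + f_B·δ_B
δ_mix = 0.49 × (-48.32) + 0.51 × (-66.98)
δ_mix = -23.677 + -34.160 = -57.837‰

-57.84‰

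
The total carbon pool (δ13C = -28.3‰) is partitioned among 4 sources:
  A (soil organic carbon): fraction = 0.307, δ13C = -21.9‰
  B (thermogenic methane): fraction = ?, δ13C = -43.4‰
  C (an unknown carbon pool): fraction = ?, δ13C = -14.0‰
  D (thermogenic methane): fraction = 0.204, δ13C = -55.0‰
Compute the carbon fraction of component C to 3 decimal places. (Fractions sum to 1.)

0.370

Let f_C and f_B be the unknown fractions; fractions sum to 1 so f_C + f_B = 0.489.
Mass balance: Σ fᵢ·δᵢ = δ_bulk ⇒ f_C·(-14.0) + f_B·(-43.4) = -28.3 − (-17.943) = -10.357
Substitute f_B = 0.489 − f_C:
f_C·(-14.0 − -43.4) = -10.357 − 0.489×(-43.4) = 10.866
f_C = 10.866 / 29.4 = 0.3696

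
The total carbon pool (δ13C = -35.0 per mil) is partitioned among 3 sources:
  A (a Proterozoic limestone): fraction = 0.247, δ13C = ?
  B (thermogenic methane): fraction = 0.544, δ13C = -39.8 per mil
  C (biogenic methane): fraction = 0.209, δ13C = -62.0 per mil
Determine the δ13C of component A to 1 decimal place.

Isotope mass balance: δ_bulk = Σ fᵢ·δᵢ.
-35.0 = 0.247×δ_A + 0.544×(-39.8) + 0.209×(-62.0)
0.247·δ_A = -35.0 − (-34.609) = -0.391
δ_A = -0.391 / 0.247 = -1.58 per mil

-1.6 per mil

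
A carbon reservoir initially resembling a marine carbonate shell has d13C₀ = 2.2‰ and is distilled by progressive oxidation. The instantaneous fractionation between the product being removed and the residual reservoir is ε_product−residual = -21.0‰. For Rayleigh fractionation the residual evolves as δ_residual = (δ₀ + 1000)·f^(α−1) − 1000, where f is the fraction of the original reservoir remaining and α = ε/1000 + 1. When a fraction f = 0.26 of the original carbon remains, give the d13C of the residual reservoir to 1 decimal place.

31.0‰

Rayleigh residual: δ_res = (δ₀ + 1000)·f^(α−1) − 1000
α = ε/1000 + 1 = 0.97900, so α − 1 = -0.02100
f^(α−1) = 0.26^(-0.02100) = 1.028692
δ_res = (2.2 + 1000) × 1.028692 − 1000 = 1030.956 − 1000 = 30.96‰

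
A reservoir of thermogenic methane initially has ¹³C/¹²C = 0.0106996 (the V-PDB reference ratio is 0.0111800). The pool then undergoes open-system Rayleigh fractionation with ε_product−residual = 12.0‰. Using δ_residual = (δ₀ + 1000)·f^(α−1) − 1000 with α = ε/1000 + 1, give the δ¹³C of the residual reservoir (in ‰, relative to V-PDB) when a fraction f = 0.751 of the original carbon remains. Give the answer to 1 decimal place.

-46.3‰

δ₀ = (0.0106996/0.0111800 − 1)×1000 = (0.957030 − 1)×1000 = -42.970‰
α − 1 = ε/1000 = 0.0120
f^(α−1) = 0.751^(0.0120) = 0.996570
δ_res = (-42.970 + 1000) × 0.996570 − 1000 = 953.748 − 1000 = -46.25‰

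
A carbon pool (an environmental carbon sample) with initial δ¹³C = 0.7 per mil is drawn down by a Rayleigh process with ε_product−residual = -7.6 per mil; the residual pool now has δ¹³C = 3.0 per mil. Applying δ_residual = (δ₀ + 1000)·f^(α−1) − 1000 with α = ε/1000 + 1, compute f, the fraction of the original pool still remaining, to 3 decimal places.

α − 1 = ε/1000 = -0.0076
(δ_res + 1000)/(δ₀ + 1000) = (3.0 + 1000)/(0.7 + 1000) = 1003.0/1000.7 = 1.002298
f = 1.002298^(1/-0.0076) = exp(ln(1.002298)/-0.0076) = exp(0.00230/-0.0076)
f = exp(-0.3021) = 0.7393

0.739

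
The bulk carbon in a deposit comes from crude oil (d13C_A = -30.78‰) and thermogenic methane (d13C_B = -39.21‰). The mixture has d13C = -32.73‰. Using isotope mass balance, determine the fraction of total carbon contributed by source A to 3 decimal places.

δ_mix = f_A·δ_A + (1 − f_A)·δ_B  ⇒  f_A = (δ_mix − δ_B)/(δ_A − δ_B)
f_A = (-32.73 − (-39.21)) / (-30.78 − (-39.21))
f_A = 6.48 / 8.43 = 0.7687

0.769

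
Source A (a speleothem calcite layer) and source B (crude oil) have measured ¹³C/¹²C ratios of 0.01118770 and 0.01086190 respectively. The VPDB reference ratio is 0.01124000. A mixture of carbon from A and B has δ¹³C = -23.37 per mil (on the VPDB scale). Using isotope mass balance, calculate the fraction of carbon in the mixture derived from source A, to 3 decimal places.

0.354

δ_A = (0.01118770/0.01124000 − 1)×1000 = (0.995347 − 1)×1000 = -4.653 per mil
δ_B = (0.01086190/0.01124000 − 1)×1000 = (0.966361 − 1)×1000 = -33.639 per mil
f_A = (δ_mix − δ_B)/(δ_A − δ_B) = (-23.37 − (-33.639))/(-4.653 − (-33.639))
f_A = 10.269 / 28.986 = 0.3543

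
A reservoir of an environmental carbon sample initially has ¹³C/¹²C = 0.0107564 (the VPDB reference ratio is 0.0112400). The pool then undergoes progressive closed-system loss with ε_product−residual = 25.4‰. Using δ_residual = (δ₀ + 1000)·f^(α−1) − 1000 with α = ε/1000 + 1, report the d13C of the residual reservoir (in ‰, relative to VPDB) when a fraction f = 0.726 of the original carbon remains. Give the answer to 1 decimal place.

δ₀ = (0.0107564/0.0112400 − 1)×1000 = (0.956975 − 1)×1000 = -43.025‰
α − 1 = ε/1000 = 0.0254
f^(α−1) = 0.726^(0.0254) = 0.991900
δ_res = (-43.025 + 1000) × 0.991900 − 1000 = 949.223 − 1000 = -50.78‰

-50.8‰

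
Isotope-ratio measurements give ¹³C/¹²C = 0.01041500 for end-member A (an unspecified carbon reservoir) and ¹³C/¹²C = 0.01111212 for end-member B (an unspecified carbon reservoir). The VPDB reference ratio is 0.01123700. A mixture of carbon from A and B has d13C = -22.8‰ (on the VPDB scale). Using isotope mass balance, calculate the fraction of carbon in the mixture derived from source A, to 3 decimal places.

0.188

δ_A = (0.01041500/0.01123700 − 1)×1000 = (0.926849 − 1)×1000 = -73.151‰
δ_B = (0.01111212/0.01123700 − 1)×1000 = (0.988887 − 1)×1000 = -11.113‰
f_A = (δ_mix − δ_B)/(δ_A − δ_B) = (-22.8 − (-11.113))/(-73.151 − (-11.113))
f_A = -11.687 / -62.038 = 0.1884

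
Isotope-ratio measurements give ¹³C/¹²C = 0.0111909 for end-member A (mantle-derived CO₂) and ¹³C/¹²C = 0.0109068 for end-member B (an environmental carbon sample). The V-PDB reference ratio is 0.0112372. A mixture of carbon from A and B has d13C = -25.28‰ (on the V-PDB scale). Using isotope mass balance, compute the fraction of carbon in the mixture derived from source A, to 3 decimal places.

0.163

δ_A = (0.0111909/0.0112372 − 1)×1000 = (0.995880 − 1)×1000 = -4.120‰
δ_B = (0.0109068/0.0112372 − 1)×1000 = (0.970598 − 1)×1000 = -29.402‰
f_A = (δ_mix − δ_B)/(δ_A − δ_B) = (-25.28 − (-29.402))/(-4.120 − (-29.402))
f_A = 4.122 / 25.282 = 0.1631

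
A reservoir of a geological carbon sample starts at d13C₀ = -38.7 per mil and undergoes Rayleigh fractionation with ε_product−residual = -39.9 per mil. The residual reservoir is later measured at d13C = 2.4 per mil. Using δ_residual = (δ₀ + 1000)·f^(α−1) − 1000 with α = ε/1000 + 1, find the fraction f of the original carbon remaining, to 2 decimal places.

α − 1 = ε/1000 = -0.0399
(δ_res + 1000)/(δ₀ + 1000) = (2.4 + 1000)/(-38.7 + 1000) = 1002.4/961.3 = 1.042755
f = 1.042755^(1/-0.0399) = exp(ln(1.042755)/-0.0399) = exp(0.04187/-0.0399)
f = exp(-1.0493) = 0.3502

0.35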